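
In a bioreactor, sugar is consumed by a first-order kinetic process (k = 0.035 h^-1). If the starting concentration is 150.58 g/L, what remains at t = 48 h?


S = S0 * exp(-k * t)
S = 150.58 * exp(-0.035 * 48)
S = 28.0642 g/L

28.0642 g/L


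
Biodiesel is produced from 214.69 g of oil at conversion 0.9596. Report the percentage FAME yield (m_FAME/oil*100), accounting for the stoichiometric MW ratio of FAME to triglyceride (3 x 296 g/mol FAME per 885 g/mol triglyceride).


m_FAME = oil * conv * (3 * 296 / 885) = oil * conv * (888/885)
= 214.69 * 0.9596 * 888 / 885
= 206.7149 g
Y = m_FAME / oil * 100 = conv * (888/885) * 100
= 0.9596 * 888 / 885 * 100
= 96.29%

96.29%


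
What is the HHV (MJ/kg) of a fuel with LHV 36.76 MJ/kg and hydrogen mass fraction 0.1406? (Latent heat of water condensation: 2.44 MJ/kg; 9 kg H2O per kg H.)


HHV = LHV + H_frac * 9 * 2.44
= 36.76 + 0.1406 * 9 * 2.44
= 39.8476 MJ/kg

39.8476 MJ/kg


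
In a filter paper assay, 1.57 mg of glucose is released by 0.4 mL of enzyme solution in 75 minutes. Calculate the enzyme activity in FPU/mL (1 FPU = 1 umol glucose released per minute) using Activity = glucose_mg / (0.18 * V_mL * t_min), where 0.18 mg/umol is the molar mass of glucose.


Activity = glucose_mg / (0.18 mg/umol * V_mL * t_min)
= 1.57 / (0.18 * 0.4 * 75)
= 0.2907 FPU/mL

0.2907 FPU/mL


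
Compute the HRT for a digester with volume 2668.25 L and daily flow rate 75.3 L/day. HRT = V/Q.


HRT = V / Q
= 2668.25 / 75.3
= 35.4349 days

35.4349 days


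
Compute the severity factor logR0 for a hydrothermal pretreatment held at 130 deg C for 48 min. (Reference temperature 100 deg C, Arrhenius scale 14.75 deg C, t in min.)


logR0 = log10(t * exp((T - 100) / 14.75))
= log10(48 * exp((130 - 100) / 14.75))
= 2.5646

2.5646


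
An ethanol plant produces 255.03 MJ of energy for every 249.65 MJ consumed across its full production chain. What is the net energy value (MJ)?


NEV = E_out - E_in
= 255.03 - 249.65
= 5.3800 MJ

5.3800 MJ


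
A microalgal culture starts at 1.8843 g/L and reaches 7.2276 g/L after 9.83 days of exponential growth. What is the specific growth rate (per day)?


mu = ln(X2/X1) / dt
= ln(7.2276/1.8843) / 9.83
= 0.1368 per day

0.1368 per day


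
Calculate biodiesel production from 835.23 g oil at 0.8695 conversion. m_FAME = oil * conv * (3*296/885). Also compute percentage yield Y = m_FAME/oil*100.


m_FAME = oil * conv * (3 * 296 / 885) = oil * conv * (888/885)
= 835.23 * 0.8695 * 888 / 885
= 728.6943 g
Y = m_FAME / oil * 100 = conv * (888/885) * 100
= 0.8695 * 888 / 885 * 100
= 87.24%

728.6943 g FAME; Y = 87.24%


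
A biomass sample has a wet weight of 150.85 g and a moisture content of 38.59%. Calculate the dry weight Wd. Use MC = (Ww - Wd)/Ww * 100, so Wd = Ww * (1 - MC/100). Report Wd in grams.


Wd = Ww * (1 - MC/100)
= 150.85 * (1 - 38.59/100)
= 92.6370 g

92.6370 g


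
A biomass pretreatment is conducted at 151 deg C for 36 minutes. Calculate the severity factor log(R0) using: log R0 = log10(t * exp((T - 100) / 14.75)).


logR0 = log10(t * exp((T - 100) / 14.75))
= log10(36 * exp((151 - 100) / 14.75))
= 3.0579

3.0579


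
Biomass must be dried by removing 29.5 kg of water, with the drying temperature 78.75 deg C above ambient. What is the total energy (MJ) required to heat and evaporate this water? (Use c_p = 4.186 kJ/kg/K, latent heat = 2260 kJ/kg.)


E = m_water * (4.186 * dT + 2260) / 1000
= 29.5 * (4.186 * 78.75 + 2260) / 1000
= 76.3946 MJ

76.3946 MJ


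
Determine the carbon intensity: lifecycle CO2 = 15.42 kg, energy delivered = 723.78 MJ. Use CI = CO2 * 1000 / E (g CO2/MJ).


CI = CO2 * 1000 / E
= 15.42 * 1000 / 723.78
= 21.3048 g CO2/MJ

21.3048 g CO2/MJ


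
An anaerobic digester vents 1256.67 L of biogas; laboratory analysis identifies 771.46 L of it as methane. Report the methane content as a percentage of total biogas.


CH4% = V_CH4 / V_total * 100
= 771.46 / 1256.67 * 100
= 61.3892%

61.3892%


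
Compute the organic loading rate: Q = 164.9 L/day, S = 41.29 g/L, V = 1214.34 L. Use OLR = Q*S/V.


OLR = Q * S / V
= 164.9 * 41.29 / 1214.34
= 5.6069 g/L/day

5.6069 g/L/day


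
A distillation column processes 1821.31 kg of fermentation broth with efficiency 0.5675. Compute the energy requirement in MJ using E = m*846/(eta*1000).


E = m * 846 / (eta * 1000)
= 1821.31 * 846 / (0.5675 * 1000)
= 2715.1159 MJ

2715.1159 MJ


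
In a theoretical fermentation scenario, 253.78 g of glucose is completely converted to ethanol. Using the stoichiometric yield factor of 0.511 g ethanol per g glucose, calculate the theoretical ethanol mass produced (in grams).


Theoretical ethanol yield: m_EtOH = 0.511 * m_glucose
m_EtOH = 0.511 * 253.78 = 129.6816 g

129.6816 g


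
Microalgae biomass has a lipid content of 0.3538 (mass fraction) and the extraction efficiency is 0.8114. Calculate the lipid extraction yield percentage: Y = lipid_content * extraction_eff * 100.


Y = lipid_content * extraction_eff * 100
= 0.3538 * 0.8114 * 100
= 28.7073%

28.7073%


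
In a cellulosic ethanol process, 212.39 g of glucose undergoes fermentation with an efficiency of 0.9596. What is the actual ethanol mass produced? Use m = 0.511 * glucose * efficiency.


Actual ethanol: m = 0.511 * 212.39 * 0.9596
m = 104.1466 g

104.1466 g


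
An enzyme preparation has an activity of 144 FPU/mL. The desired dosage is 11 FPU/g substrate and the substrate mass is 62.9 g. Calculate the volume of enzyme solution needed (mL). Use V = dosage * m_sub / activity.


V = dosage * m_sub / activity
V = 11 * 62.9 / 144
V = 4.8049 mL

4.8049 mL


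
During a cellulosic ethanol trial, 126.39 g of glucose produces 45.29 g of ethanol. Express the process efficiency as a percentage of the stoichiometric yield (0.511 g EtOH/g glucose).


Fermentation efficiency = (actual / (0.511 * glucose)) * 100
= (45.29 / (0.511 * 126.39)) * 100
= 70.1243%

70.1243%


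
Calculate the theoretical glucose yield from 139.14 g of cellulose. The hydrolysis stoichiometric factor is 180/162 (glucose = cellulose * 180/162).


glucose = cellulose * 180/162
= 139.14 * 180/162
= 154.6000 g

154.6000 g


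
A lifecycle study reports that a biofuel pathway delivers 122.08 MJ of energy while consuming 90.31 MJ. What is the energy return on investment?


EROI = E_out / E_in
= 122.08 / 90.31
= 1.3518

1.3518


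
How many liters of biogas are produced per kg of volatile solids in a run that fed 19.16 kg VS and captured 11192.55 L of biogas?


Y = V / VS
= 11192.55 / 19.16
= 584.1623 L/kg VS

584.1623 L/kg VS


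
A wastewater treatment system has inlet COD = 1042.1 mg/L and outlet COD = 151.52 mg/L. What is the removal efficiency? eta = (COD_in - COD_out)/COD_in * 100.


eta = (COD_in - COD_out) / COD_in * 100
= (1042.1 - 151.52) / 1042.1 * 100
= 85.4601%

85.4601%


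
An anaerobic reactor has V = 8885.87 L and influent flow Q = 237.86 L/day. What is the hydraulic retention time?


HRT = V / Q
= 8885.87 / 237.86
= 37.3576 days

37.3576 days


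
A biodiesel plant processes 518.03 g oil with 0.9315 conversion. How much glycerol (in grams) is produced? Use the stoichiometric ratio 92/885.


glycerol = oil * conv * (92/885)
= 518.03 * 0.9315 * 92 / 885
= 50.1629 g

50.1629 g


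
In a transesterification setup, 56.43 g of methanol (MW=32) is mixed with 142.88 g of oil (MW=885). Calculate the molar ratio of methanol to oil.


Molar ratio = n_MeOH / n_oil = (MeOH/32) / (oil/885) = (MeOH * 885) / (32 * oil)
= (56.43 * 885) / (32 * 142.88)
= 10.9227

10.9227


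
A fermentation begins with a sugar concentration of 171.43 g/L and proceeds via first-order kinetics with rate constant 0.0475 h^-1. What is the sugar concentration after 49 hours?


S = S0 * exp(-k * t)
S = 171.43 * exp(-0.0475 * 49)
S = 16.7212 g/L

16.7212 g/L


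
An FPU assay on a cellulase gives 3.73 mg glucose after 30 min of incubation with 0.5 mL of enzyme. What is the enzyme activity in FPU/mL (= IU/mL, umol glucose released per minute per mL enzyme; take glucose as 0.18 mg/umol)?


Activity = glucose_mg / (0.18 mg/umol * V_mL * t_min)
= 3.73 / (0.18 * 0.5 * 30)
= 1.3815 FPU/mL

1.3815 FPU/mL


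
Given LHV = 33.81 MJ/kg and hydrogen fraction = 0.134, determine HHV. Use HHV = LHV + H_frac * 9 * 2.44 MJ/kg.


HHV = LHV + H_frac * 9 * 2.44
= 33.81 + 0.134 * 9 * 2.44
= 36.7526 MJ/kg

36.7526 MJ/kg


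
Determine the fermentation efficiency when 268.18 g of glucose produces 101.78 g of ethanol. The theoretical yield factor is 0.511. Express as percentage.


Fermentation efficiency = (actual / (0.511 * glucose)) * 100
= (101.78 / (0.511 * 268.18)) * 100
= 74.2703%

74.2703%


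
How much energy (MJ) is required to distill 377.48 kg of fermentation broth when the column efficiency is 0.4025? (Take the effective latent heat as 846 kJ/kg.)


E = m * 846 / (eta * 1000)
= 377.48 * 846 / (0.4025 * 1000)
= 793.4114 MJ

793.4114 MJ


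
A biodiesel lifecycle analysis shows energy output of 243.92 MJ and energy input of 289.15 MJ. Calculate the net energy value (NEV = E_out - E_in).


NEV = E_out - E_in
= 243.92 - 289.15
= -45.2300 MJ

-45.2300 MJ


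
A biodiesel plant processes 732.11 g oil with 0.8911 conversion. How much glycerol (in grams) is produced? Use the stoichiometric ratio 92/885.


glycerol = oil * conv * (92/885)
= 732.11 * 0.8911 * 92 / 885
= 67.8184 g

67.8184 g


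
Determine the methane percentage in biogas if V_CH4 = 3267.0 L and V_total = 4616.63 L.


CH4% = V_CH4 / V_total * 100
= 3267.0 / 4616.63 * 100
= 70.7659%

70.7659%


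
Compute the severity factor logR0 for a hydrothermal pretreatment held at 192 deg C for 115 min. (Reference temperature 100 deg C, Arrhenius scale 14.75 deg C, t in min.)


logR0 = log10(t * exp((T - 100) / 14.75))
= log10(115 * exp((192 - 100) / 14.75))
= 4.7695

4.7695


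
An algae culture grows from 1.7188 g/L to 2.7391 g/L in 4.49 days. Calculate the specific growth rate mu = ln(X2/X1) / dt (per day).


mu = ln(X2/X1) / dt
= ln(2.7391/1.7188) / 4.49
= 0.1038 per day

0.1038 per day


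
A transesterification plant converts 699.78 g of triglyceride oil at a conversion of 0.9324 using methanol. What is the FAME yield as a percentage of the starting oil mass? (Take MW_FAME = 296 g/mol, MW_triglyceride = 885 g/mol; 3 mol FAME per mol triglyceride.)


m_FAME = oil * conv * (3 * 296 / 885) = oil * conv * (888/885)
= 699.78 * 0.9324 * 888 / 885
= 654.6867 g
Y = m_FAME / oil * 100 = conv * (888/885) * 100
= 0.9324 * 888 / 885 * 100
= 93.56%

93.56%


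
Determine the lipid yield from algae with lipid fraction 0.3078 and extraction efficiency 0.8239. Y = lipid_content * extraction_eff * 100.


Y = lipid_content * extraction_eff * 100
= 0.3078 * 0.8239 * 100
= 25.3596%

25.3596%


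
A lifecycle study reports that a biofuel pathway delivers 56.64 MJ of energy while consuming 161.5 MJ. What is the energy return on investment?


EROI = E_out / E_in
= 56.64 / 161.5
= 0.3507

0.3507


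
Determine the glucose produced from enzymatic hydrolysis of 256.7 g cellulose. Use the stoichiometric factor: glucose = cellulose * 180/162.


glucose = cellulose * 180/162
= 256.7 * 180/162
= 285.2222 g

285.2222 g


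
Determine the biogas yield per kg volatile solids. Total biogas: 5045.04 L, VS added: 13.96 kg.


Y = V / VS
= 5045.04 / 13.96
= 361.3926 L/kg VS

361.3926 L/kg VS


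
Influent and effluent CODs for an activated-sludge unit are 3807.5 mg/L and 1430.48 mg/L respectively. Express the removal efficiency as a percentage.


eta = (COD_in - COD_out) / COD_in * 100
= (3807.5 - 1430.48) / 3807.5 * 100
= 62.4299%

62.4299%


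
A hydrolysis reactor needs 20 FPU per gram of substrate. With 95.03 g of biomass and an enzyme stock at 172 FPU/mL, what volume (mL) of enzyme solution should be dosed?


V = dosage * m_sub / activity
V = 20 * 95.03 / 172
V = 11.0500 mL

11.0500 mL


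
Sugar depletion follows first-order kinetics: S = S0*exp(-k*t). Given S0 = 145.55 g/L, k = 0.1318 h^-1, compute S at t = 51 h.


S = S0 * exp(-k * t)
S = 145.55 * exp(-0.1318 * 51)
S = 0.1753 g/L

0.1753 g/L


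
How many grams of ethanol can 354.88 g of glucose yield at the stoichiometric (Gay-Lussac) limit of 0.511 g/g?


Theoretical ethanol yield: m_EtOH = 0.511 * m_glucose
m_EtOH = 0.511 * 354.88 = 181.3437 g

181.3437 g


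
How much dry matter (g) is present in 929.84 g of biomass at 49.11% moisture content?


Wd = Ww * (1 - MC/100)
= 929.84 * (1 - 49.11/100)
= 473.1956 g

473.1956 g


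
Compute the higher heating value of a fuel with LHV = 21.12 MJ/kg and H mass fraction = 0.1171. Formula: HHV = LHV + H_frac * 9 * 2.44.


HHV = LHV + H_frac * 9 * 2.44
= 21.12 + 0.1171 * 9 * 2.44
= 23.6915 MJ/kg

23.6915 MJ/kg


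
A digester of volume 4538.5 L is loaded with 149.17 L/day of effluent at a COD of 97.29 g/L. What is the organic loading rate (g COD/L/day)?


OLR = Q * S / V
= 149.17 * 97.29 / 4538.5
= 3.1977 g/L/day

3.1977 g/L/day


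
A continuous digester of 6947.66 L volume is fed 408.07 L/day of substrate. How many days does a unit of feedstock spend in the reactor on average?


HRT = V / Q
= 6947.66 / 408.07
= 17.0257 days

17.0257 days


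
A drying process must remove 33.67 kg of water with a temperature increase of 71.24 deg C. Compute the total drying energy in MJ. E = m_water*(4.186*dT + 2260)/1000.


E = m_water * (4.186 * dT + 2260) / 1000
= 33.67 * (4.186 * 71.24 + 2260) / 1000
= 86.1350 MJ

86.1350 MJ


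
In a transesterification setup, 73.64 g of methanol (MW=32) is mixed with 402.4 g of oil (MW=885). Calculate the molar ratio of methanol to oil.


Molar ratio = n_MeOH / n_oil = (MeOH/32) / (oil/885) = (MeOH * 885) / (32 * oil)
= (73.64 * 885) / (32 * 402.4)
= 5.0611

5.0611


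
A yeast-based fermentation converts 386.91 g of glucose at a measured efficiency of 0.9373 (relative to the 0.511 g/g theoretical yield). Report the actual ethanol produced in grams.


Actual ethanol: m = 0.511 * 386.91 * 0.9373
m = 185.3145 g

185.3145 g


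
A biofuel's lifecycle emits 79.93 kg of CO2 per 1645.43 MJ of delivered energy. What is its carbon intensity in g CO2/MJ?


CI = CO2 * 1000 / E
= 79.93 * 1000 / 1645.43
= 48.5770 g CO2/MJ

48.5770 g CO2/MJ


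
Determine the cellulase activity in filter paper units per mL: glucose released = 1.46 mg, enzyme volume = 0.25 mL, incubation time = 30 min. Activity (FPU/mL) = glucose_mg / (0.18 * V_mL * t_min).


Activity = glucose_mg / (0.18 mg/umol * V_mL * t_min)
= 1.46 / (0.18 * 0.25 * 30)
= 1.0815 FPU/mL

1.0815 FPU/mL


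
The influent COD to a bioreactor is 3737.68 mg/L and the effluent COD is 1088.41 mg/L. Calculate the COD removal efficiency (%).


eta = (COD_in - COD_out) / COD_in * 100
= (3737.68 - 1088.41) / 3737.68 * 100
= 70.8801%

70.8801%


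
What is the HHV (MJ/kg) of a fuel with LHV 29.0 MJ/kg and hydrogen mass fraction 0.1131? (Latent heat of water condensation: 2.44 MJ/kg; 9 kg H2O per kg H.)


HHV = LHV + H_frac * 9 * 2.44
= 29.0 + 0.1131 * 9 * 2.44
= 31.4837 MJ/kg

31.4837 MJ/kg


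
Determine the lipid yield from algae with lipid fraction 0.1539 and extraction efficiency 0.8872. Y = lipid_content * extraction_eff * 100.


Y = lipid_content * extraction_eff * 100
= 0.1539 * 0.8872 * 100
= 13.6540%

13.6540%


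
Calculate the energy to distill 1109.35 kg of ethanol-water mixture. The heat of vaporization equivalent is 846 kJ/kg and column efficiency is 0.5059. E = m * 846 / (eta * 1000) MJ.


E = m * 846 / (eta * 1000)
= 1109.35 * 846 / (0.5059 * 1000)
= 1855.1297 MJ

1855.1297 MJ


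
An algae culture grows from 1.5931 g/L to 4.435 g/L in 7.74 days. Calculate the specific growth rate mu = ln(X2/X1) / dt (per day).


mu = ln(X2/X1) / dt
= ln(4.435/1.5931) / 7.74
= 0.1323 per day

0.1323 per day


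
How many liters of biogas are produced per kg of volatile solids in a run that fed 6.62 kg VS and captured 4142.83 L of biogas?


Y = V / VS
= 4142.83 / 6.62
= 625.8051 L/kg VS

625.8051 L/kg VS


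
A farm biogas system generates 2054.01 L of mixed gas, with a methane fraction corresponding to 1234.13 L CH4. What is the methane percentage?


CH4% = V_CH4 / V_total * 100
= 1234.13 / 2054.01 * 100
= 60.0839%

60.0839%


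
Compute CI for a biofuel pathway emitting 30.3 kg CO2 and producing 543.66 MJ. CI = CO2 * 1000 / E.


CI = CO2 * 1000 / E
= 30.3 * 1000 / 543.66
= 55.7334 g CO2/MJ

55.7334 g CO2/MJ


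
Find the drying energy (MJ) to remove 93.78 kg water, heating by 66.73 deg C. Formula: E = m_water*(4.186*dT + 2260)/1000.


E = m_water * (4.186 * dT + 2260) / 1000
= 93.78 * (4.186 * 66.73 + 2260) / 1000
= 238.1385 MJ

238.1385 MJ


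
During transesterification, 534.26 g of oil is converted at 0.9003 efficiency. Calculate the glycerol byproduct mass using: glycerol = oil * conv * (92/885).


glycerol = oil * conv * (92/885)
= 534.26 * 0.9003 * 92 / 885
= 50.0017 g

50.0017 g


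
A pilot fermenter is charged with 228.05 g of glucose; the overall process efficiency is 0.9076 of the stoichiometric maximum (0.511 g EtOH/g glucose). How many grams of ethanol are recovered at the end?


Actual ethanol: m = 0.511 * 228.05 * 0.9076
m = 105.7658 g

105.7658 g


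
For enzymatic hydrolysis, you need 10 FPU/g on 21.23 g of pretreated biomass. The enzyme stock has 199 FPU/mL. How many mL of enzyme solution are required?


V = dosage * m_sub / activity
V = 10 * 21.23 / 199
V = 1.0668 mL

1.0668 mL


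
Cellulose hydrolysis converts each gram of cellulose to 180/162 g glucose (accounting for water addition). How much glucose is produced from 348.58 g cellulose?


glucose = cellulose * 180/162
= 348.58 * 180/162
= 387.3111 g

387.3111 g


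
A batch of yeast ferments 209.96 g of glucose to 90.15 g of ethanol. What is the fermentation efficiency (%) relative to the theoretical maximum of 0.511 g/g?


Fermentation efficiency = (actual / (0.511 * glucose)) * 100
= (90.15 / (0.511 * 209.96)) * 100
= 84.0250%

84.0250%


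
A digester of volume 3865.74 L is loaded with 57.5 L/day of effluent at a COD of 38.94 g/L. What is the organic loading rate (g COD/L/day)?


OLR = Q * S / V
= 57.5 * 38.94 / 3865.74
= 0.5792 g/L/day

0.5792 g/L/day


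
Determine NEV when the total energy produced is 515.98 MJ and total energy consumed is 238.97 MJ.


NEV = E_out - E_in
= 515.98 - 238.97
= 277.0100 MJ

277.0100 MJ


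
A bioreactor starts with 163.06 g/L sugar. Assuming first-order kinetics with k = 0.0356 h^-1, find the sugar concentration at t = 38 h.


S = S0 * exp(-k * t)
S = 163.06 * exp(-0.0356 * 38)
S = 42.1535 g/L

42.1535 g/L


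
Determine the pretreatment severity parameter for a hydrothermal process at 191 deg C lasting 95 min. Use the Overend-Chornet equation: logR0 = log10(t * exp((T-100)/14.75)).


logR0 = log10(t * exp((T - 100) / 14.75))
= log10(95 * exp((191 - 100) / 14.75))
= 4.6571

4.6571


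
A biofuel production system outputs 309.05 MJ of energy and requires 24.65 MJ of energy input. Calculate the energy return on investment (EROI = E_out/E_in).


EROI = E_out / E_in
= 309.05 / 24.65
= 12.5375

12.5375


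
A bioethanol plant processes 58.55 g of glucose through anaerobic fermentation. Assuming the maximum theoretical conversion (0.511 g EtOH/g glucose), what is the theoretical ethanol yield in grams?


Theoretical ethanol yield: m_EtOH = 0.511 * m_glucose
m_EtOH = 0.511 * 58.55 = 29.9190 g

29.9190 g


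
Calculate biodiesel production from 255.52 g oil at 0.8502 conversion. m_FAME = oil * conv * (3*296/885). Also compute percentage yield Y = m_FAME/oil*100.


m_FAME = oil * conv * (3 * 296 / 885) = oil * conv * (888/885)
= 255.52 * 0.8502 * 888 / 885
= 217.9795 g
Y = m_FAME / oil * 100 = conv * (888/885) * 100
= 0.8502 * 888 / 885 * 100
= 85.31%

217.9795 g FAME; Y = 85.31%


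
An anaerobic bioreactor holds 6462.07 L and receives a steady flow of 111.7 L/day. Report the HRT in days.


HRT = V / Q
= 6462.07 / 111.7
= 57.8520 days

57.8520 days


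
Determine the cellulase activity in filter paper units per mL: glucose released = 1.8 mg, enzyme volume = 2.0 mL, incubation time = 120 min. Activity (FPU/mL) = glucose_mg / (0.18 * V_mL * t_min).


Activity = glucose_mg / (0.18 mg/umol * V_mL * t_min)
= 1.8 / (0.18 * 2.0 * 120)
= 0.0417 FPU/mL

0.0417 FPU/mL


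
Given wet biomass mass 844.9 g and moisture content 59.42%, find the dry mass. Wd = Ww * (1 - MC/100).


Wd = Ww * (1 - MC/100)
= 844.9 * (1 - 59.42/100)
= 342.8604 g

342.8604 g


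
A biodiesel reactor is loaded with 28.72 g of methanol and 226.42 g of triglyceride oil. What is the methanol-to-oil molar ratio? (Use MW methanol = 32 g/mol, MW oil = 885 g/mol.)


Molar ratio = n_MeOH / n_oil = (MeOH/32) / (oil/885) = (MeOH * 885) / (32 * oil)
= (28.72 * 885) / (32 * 226.42)
= 3.5080

3.5080


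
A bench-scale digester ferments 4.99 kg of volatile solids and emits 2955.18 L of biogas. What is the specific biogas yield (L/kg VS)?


Y = V / VS
= 2955.18 / 4.99
= 592.2204 L/kg VS

592.2204 L/kg VS


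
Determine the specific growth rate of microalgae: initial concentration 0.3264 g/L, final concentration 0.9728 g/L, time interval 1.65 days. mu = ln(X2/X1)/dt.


mu = ln(X2/X1) / dt
= ln(0.9728/0.3264) / 1.65
= 0.6619 per day

0.6619 per day


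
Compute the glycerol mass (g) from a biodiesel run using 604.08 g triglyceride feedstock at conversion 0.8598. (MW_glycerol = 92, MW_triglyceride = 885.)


glycerol = oil * conv * (92/885)
= 604.08 * 0.8598 * 92 / 885
= 53.9929 g

53.9929 g


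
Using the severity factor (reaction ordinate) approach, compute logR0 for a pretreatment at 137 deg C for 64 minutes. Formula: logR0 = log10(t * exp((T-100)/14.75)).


logR0 = log10(t * exp((T - 100) / 14.75))
= log10(64 * exp((137 - 100) / 14.75))
= 2.8956

2.8956


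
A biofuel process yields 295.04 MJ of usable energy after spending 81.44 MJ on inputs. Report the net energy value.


NEV = E_out - E_in
= 295.04 - 81.44
= 213.6000 MJ

213.6000 MJ


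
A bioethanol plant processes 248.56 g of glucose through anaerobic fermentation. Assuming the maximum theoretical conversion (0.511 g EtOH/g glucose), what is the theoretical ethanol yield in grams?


Theoretical ethanol yield: m_EtOH = 0.511 * m_glucose
m_EtOH = 0.511 * 248.56 = 127.0142 g

127.0142 g


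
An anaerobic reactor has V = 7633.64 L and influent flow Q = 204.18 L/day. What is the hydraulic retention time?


HRT = V / Q
= 7633.64 / 204.18
= 37.3868 days

37.3868 days


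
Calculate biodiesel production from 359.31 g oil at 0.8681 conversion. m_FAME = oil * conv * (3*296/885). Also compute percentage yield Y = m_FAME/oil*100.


m_FAME = oil * conv * (3 * 296 / 885) = oil * conv * (888/885)
= 359.31 * 0.8681 * 888 / 885
= 312.9744 g
Y = m_FAME / oil * 100 = conv * (888/885) * 100
= 0.8681 * 888 / 885 * 100
= 87.10%

312.9744 g FAME; Y = 87.10%


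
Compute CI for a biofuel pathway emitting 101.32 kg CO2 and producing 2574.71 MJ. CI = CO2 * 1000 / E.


CI = CO2 * 1000 / E
= 101.32 * 1000 / 2574.71
= 39.3520 g CO2/MJ

39.3520 g CO2/MJ


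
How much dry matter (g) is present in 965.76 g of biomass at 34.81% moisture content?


Wd = Ww * (1 - MC/100)
= 965.76 * (1 - 34.81/100)
= 629.5789 g

629.5789 g


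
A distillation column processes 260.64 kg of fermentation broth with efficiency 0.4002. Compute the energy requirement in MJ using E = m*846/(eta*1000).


E = m * 846 / (eta * 1000)
= 260.64 * 846 / (0.4002 * 1000)
= 550.9781 MJ

550.9781 MJ


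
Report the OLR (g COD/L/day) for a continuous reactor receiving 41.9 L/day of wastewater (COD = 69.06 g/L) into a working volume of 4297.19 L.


OLR = Q * S / V
= 41.9 * 69.06 / 4297.19
= 0.6734 g/L/day

0.6734 g/L/day


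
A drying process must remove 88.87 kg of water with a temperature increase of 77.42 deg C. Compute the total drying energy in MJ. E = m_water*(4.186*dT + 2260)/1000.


E = m_water * (4.186 * dT + 2260) / 1000
= 88.87 * (4.186 * 77.42 + 2260) / 1000
= 229.6472 MJ

229.6472 MJ


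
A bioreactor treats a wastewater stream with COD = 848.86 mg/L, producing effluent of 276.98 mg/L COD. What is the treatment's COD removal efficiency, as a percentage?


eta = (COD_in - COD_out) / COD_in * 100
= (848.86 - 276.98) / 848.86 * 100
= 67.3704%

67.3704%


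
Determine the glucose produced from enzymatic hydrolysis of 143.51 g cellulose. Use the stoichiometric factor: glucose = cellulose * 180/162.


glucose = cellulose * 180/162
= 143.51 * 180/162
= 159.4556 g

159.4556 g


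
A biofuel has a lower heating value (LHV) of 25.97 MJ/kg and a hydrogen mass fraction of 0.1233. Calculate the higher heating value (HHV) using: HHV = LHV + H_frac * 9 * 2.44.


HHV = LHV + H_frac * 9 * 2.44
= 25.97 + 0.1233 * 9 * 2.44
= 28.6777 MJ/kg

28.6777 MJ/kg


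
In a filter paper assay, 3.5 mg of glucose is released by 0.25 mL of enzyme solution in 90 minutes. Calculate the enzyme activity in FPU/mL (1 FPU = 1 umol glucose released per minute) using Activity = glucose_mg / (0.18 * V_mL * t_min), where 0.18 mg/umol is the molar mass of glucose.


Activity = glucose_mg / (0.18 mg/umol * V_mL * t_min)
= 3.5 / (0.18 * 0.25 * 90)
= 0.8642 FPU/mL

0.8642 FPU/mL


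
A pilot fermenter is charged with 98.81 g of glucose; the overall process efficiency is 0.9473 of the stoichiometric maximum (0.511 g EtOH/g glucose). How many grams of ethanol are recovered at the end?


Actual ethanol: m = 0.511 * 98.81 * 0.9473
m = 47.8310 g

47.8310 g


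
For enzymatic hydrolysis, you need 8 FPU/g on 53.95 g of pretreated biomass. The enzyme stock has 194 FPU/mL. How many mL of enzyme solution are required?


V = dosage * m_sub / activity
V = 8 * 53.95 / 194
V = 2.2247 mL

2.2247 mL


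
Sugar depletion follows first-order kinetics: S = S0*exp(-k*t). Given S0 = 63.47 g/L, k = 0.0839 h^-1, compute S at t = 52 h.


S = S0 * exp(-k * t)
S = 63.47 * exp(-0.0839 * 52)
S = 0.8088 g/L

0.8088 g/L


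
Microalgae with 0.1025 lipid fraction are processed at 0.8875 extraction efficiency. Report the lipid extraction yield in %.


Y = lipid_content * extraction_eff * 100
= 0.1025 * 0.8875 * 100
= 9.0969%

9.0969%


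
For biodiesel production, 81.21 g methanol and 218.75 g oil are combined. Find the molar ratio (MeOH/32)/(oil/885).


Molar ratio = n_MeOH / n_oil = (MeOH/32) / (oil/885) = (MeOH * 885) / (32 * oil)
= (81.21 * 885) / (32 * 218.75)
= 10.2673

10.2673


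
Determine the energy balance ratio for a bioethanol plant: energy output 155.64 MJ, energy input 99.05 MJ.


EROI = E_out / E_in
= 155.64 / 99.05
= 1.5713

1.5713


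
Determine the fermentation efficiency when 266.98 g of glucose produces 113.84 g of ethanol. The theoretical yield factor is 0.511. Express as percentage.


Fermentation efficiency = (actual / (0.511 * glucose)) * 100
= (113.84 / (0.511 * 266.98)) * 100
= 83.4440%

83.4440%


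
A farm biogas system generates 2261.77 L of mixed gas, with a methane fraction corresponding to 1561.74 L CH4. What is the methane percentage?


CH4% = V_CH4 / V_total * 100
= 1561.74 / 2261.77 * 100
= 69.0495%

69.0495%


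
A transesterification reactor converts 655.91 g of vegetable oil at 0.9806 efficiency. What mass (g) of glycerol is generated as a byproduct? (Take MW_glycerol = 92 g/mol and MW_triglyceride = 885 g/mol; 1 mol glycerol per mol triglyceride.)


glycerol = oil * conv * (92/885)
= 655.91 * 0.9806 * 92 / 885
= 66.8622 g

66.8622 g


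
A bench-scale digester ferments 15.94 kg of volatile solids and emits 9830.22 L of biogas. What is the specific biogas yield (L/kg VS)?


Y = V / VS
= 9830.22 / 15.94
= 616.7014 L/kg VS

616.7014 L/kg VS


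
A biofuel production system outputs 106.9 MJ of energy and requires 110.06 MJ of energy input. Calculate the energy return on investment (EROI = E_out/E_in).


EROI = E_out / E_in
= 106.9 / 110.06
= 0.9713

0.9713


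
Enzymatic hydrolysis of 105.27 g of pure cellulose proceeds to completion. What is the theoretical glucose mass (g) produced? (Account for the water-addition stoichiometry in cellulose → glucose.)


glucose = cellulose * 180/162
= 105.27 * 180/162
= 116.9667 g

116.9667 g


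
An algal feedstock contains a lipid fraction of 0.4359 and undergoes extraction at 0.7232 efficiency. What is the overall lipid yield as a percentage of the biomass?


Y = lipid_content * extraction_eff * 100
= 0.4359 * 0.7232 * 100
= 31.5243%

31.5243%


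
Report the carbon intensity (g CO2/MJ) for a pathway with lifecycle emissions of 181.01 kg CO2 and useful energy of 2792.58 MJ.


CI = CO2 * 1000 / E
= 181.01 * 1000 / 2792.58
= 64.8182 g CO2/MJ

64.8182 g CO2/MJ


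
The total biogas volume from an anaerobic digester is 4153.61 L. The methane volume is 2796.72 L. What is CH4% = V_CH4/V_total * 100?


CH4% = V_CH4 / V_total * 100
= 2796.72 / 4153.61 * 100
= 67.3323%

67.3323%


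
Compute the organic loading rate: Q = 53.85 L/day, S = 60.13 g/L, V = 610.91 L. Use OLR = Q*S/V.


OLR = Q * S / V
= 53.85 * 60.13 / 610.91
= 5.3003 g/L/day

5.3003 g/L/day


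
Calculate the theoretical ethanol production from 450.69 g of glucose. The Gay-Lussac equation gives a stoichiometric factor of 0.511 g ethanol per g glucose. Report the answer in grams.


Theoretical ethanol yield: m_EtOH = 0.511 * m_glucose
m_EtOH = 0.511 * 450.69 = 230.3026 g

230.3026 g


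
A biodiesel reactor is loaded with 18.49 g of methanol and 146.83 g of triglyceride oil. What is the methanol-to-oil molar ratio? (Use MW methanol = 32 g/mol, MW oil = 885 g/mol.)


Molar ratio = n_MeOH / n_oil = (MeOH/32) / (oil/885) = (MeOH * 885) / (32 * oil)
= (18.49 * 885) / (32 * 146.83)
= 3.4827

3.4827


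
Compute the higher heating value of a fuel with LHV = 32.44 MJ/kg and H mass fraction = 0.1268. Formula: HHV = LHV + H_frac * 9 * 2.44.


HHV = LHV + H_frac * 9 * 2.44
= 32.44 + 0.1268 * 9 * 2.44
= 35.2245 MJ/kg

35.2245 MJ/kg


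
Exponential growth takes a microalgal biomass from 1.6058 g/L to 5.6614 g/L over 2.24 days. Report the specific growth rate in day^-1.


mu = ln(X2/X1) / dt
= ln(5.6614/1.6058) / 2.24
= 0.5625 per day

0.5625 per day


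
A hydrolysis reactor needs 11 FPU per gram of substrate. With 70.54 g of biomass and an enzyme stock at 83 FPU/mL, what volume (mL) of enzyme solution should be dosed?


V = dosage * m_sub / activity
V = 11 * 70.54 / 83
V = 9.3487 mL

9.3487 mL


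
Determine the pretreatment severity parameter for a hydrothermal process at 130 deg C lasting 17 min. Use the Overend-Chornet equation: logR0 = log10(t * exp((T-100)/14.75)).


logR0 = log10(t * exp((T - 100) / 14.75))
= log10(17 * exp((130 - 100) / 14.75))
= 2.1138

2.1138


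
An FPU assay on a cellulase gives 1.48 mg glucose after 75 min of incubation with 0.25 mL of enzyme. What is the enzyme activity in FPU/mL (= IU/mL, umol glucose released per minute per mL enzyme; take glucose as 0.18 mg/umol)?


Activity = glucose_mg / (0.18 mg/umol * V_mL * t_min)
= 1.48 / (0.18 * 0.25 * 75)
= 0.4385 FPU/mL

0.4385 FPU/mL


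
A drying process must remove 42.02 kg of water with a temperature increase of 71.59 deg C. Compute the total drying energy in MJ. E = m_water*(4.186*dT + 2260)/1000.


E = m_water * (4.186 * dT + 2260) / 1000
= 42.02 * (4.186 * 71.59 + 2260) / 1000
= 107.5576 MJ

107.5576 MJ


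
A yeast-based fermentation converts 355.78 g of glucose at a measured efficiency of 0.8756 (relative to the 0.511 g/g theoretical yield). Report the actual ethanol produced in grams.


Actual ethanol: m = 0.511 * 355.78 * 0.8756
m = 159.1872 g

159.1872 g


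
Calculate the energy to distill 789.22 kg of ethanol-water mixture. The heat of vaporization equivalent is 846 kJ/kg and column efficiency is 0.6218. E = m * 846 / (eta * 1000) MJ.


E = m * 846 / (eta * 1000)
= 789.22 * 846 / (0.6218 * 1000)
= 1073.7860 MJ

1073.7860 MJ


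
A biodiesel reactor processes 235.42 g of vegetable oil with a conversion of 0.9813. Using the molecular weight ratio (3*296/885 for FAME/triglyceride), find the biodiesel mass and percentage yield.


m_FAME = oil * conv * (3 * 296 / 885) = oil * conv * (888/885)
= 235.42 * 0.9813 * 888 / 885
= 231.8008 g
Y = m_FAME / oil * 100 = conv * (888/885) * 100
= 0.9813 * 888 / 885 * 100
= 98.46%

231.8008 g FAME; Y = 98.46%


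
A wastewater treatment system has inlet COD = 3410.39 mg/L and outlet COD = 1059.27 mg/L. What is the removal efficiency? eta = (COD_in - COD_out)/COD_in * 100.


eta = (COD_in - COD_out) / COD_in * 100
= (3410.39 - 1059.27) / 3410.39 * 100
= 68.9399%

68.9399%


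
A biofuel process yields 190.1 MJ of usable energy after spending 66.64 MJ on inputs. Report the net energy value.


NEV = E_out - E_in
= 190.1 - 66.64
= 123.4600 MJ

123.4600 MJ


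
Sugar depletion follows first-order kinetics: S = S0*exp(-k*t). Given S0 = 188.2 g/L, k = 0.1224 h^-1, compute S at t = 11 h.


S = S0 * exp(-k * t)
S = 188.2 * exp(-0.1224 * 11)
S = 48.9650 g/L

48.9650 g/L


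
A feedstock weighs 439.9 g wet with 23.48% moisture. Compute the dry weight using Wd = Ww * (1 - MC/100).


Wd = Ww * (1 - MC/100)
= 439.9 * (1 - 23.48/100)
= 336.6115 g

336.6115 g


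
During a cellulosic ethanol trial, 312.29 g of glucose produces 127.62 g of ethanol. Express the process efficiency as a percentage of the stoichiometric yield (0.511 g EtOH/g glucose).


Fermentation efficiency = (actual / (0.511 * glucose)) * 100
= (127.62 / (0.511 * 312.29)) * 100
= 79.9723%

79.9723%


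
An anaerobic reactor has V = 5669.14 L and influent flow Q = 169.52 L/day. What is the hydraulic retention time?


HRT = V / Q
= 5669.14 / 169.52
= 33.4423 days

33.4423 days


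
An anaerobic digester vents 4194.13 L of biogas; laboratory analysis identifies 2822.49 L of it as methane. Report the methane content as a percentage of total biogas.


CH4% = V_CH4 / V_total * 100
= 2822.49 / 4194.13 * 100
= 67.2962%

67.2962%


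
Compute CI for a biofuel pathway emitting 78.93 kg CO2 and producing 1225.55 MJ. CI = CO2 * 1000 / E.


CI = CO2 * 1000 / E
= 78.93 * 1000 / 1225.55
= 64.4037 g CO2/MJ

64.4037 g CO2/MJ


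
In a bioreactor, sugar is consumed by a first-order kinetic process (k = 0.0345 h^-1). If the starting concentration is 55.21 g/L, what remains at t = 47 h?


S = S0 * exp(-k * t)
S = 55.21 * exp(-0.0345 * 47)
S = 10.9096 g/L

10.9096 g/L


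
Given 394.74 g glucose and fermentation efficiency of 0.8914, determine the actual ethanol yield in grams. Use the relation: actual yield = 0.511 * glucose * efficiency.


Actual ethanol: m = 0.511 * 394.74 * 0.8914
m = 179.8062 g

179.8062 g


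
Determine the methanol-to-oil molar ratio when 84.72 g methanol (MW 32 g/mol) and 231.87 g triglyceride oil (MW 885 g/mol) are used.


Molar ratio = n_MeOH / n_oil = (MeOH/32) / (oil/885) = (MeOH * 885) / (32 * oil)
= (84.72 * 885) / (32 * 231.87)
= 10.1050

10.1050


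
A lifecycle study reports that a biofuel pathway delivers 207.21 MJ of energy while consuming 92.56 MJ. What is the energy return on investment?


EROI = E_out / E_in
= 207.21 / 92.56
= 2.2387

2.2387


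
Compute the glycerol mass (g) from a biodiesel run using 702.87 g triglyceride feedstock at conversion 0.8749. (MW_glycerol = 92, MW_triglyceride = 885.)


glycerol = oil * conv * (92/885)
= 702.87 * 0.8749 * 92 / 885
= 63.9261 g

63.9261 g


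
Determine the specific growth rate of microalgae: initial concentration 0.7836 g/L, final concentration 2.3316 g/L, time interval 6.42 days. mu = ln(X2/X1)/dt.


mu = ln(X2/X1) / dt
= ln(2.3316/0.7836) / 6.42
= 0.1698 per day

0.1698 per day


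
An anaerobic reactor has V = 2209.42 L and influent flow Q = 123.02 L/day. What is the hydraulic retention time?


HRT = V / Q
= 2209.42 / 123.02
= 17.9598 days

17.9598 days


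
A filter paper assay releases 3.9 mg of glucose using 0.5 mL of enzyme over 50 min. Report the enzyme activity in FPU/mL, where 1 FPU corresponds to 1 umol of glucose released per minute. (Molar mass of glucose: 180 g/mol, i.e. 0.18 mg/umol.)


Activity = glucose_mg / (0.18 mg/umol * V_mL * t_min)
= 3.9 / (0.18 * 0.5 * 50)
= 0.8667 FPU/mL

0.8667 FPU/mL


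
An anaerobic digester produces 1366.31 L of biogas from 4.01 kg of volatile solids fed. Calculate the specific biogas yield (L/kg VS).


Y = V / VS
= 1366.31 / 4.01
= 340.7257 L/kg VS

340.7257 L/kg VS


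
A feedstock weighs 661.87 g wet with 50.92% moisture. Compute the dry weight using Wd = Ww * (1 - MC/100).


Wd = Ww * (1 - MC/100)
= 661.87 * (1 - 50.92/100)
= 324.8458 g

324.8458 g


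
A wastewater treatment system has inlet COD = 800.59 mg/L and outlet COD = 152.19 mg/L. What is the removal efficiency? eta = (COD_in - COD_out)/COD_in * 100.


eta = (COD_in - COD_out) / COD_in * 100
= (800.59 - 152.19) / 800.59 * 100
= 80.9903%

80.9903%


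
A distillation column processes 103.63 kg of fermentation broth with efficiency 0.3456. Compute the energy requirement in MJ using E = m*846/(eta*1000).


E = m * 846 / (eta * 1000)
= 103.63 * 846 / (0.3456 * 1000)
= 253.6776 MJ

253.6776 MJ


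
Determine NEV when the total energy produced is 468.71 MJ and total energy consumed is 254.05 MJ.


NEV = E_out - E_in
= 468.71 - 254.05
= 214.6600 MJ

214.6600 MJ


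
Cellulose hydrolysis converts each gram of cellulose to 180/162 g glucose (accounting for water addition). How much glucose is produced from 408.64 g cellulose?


glucose = cellulose * 180/162
= 408.64 * 180/162
= 454.0444 g

454.0444 g


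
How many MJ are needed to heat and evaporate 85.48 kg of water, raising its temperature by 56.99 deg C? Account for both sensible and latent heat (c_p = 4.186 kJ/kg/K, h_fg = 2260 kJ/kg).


E = m_water * (4.186 * dT + 2260) / 1000
= 85.48 * (4.186 * 56.99 + 2260) / 1000
= 213.5769 MJ

213.5769 MJ


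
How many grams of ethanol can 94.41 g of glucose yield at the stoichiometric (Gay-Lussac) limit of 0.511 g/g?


Theoretical ethanol yield: m_EtOH = 0.511 * m_glucose
m_EtOH = 0.511 * 94.41 = 48.2435 g

48.2435 g


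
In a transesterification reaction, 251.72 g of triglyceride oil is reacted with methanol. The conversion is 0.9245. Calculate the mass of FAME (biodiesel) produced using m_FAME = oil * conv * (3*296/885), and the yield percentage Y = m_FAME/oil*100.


m_FAME = oil * conv * (3 * 296 / 885) = oil * conv * (888/885)
= 251.72 * 0.9245 * 888 / 885
= 233.5040 g
Y = m_FAME / oil * 100 = conv * (888/885) * 100
= 0.9245 * 888 / 885 * 100
= 92.76%

233.5040 g FAME; Y = 92.76%


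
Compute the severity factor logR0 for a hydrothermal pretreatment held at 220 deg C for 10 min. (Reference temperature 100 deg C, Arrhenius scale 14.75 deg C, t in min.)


logR0 = log10(t * exp((T - 100) / 14.75))
= log10(10 * exp((220 - 100) / 14.75))
= 4.5332

4.5332


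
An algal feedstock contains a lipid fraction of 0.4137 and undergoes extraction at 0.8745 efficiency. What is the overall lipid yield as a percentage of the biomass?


Y = lipid_content * extraction_eff * 100
= 0.4137 * 0.8745 * 100
= 36.1781%

36.1781%


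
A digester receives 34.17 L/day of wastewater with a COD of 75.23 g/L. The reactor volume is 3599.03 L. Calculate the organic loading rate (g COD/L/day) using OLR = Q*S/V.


OLR = Q * S / V
= 34.17 * 75.23 / 3599.03
= 0.7143 g/L/day

0.7143 g/L/day


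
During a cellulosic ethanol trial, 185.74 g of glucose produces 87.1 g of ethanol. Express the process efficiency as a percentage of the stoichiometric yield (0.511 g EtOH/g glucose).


Fermentation efficiency = (actual / (0.511 * glucose)) * 100
= (87.1 / (0.511 * 185.74)) * 100
= 91.7681%

91.7681%
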